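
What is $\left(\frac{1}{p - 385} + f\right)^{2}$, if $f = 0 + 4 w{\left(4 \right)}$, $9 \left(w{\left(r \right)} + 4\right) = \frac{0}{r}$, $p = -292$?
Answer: $\frac{117353889}{458329} \approx 256.05$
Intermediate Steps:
$w{\left(r \right)} = -4$ ($w{\left(r \right)} = -4 + \frac{0 \frac{1}{r}}{9} = -4 + \frac{1}{9} \cdot 0 = -4 + 0 = -4$)
$f = -16$ ($f = 0 + 4 \left(-4\right) = 0 - 16 = -16$)
$\left(\frac{1}{p - 385} + f\right)^{2} = \left(\frac{1}{-292 - 385} - 16\right)^{2} = \left(\frac{1}{-677} - 16\right)^{2} = \left(- \frac{1}{677} - 16\right)^{2} = \left(- \frac{10833}{677}\right)^{2} = \frac{117353889}{458329}$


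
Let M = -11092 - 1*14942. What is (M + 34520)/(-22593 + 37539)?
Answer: 4243/7473 ≈ 0.56778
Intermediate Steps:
M = -26034 (M = -11092 - 14942 = -26034)
(M + 34520)/(-22593 + 37539) = (-26034 + 34520)/(-22593 + 37539) = 8486/14946 = 8486*(1/14946) = 4243/7473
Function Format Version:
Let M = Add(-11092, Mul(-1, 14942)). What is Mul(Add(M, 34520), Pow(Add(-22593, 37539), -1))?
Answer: Rational(4243, 7473) ≈ 0.56778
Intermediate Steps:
M = -26034 (M = Add(-11092, -14942) = -26034)
Mul(Add(M, 34520), Pow(Add(-22593, 37539), -1)) = Mul(Add(-26034, 34520), Pow(Add(-22593, 37539), -1)) = Mul(8486, Pow(14946, -1)) = Mul(8486, Rational(1, 14946)) = Rational(4243, 7473)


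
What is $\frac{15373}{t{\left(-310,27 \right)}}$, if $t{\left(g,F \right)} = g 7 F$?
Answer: $- \frac{15373}{58590} \approx -0.26238$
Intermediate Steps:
$t{\left(g,F \right)} = 7 F g$ ($t{\left(g,F \right)} = 7 g F = 7 F g$)
$\frac{15373}{t{\left(-310,27 \right)}} = \frac{15373}{7 \cdot 27 \left(-310\right)} = \frac{15373}{-58590} = 15373 \left(- \frac{1}{58590}\right) = - \frac{15373}{58590}$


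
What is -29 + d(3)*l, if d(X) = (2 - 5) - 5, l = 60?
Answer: -509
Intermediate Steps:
d(X) = -8 (d(X) = -3 - 5 = -8)
-29 + d(3)*l = -29 - 8*60 = -29 - 480 = -509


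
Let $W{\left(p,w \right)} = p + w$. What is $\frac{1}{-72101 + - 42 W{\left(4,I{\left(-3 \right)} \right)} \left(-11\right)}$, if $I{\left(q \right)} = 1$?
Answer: $- \frac{1}{69791} \approx -1.4328 \cdot 10^{-5}$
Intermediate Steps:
$\frac{1}{-72101 + - 42 W{\left(4,I{\left(-3 \right)} \right)} \left(-11\right)} = \frac{1}{-72101 + - 42 \left(4 + 1\right) \left(-11\right)} = \frac{1}{-72101 + \left(-42\right) 5 \left(-11\right)} = \frac{1}{-72101 - -2310} = \frac{1}{-72101 + 2310} = \frac{1}{-69791} = - \frac{1}{69791}$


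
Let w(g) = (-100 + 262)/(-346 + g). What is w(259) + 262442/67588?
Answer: 1980533/980026 ≈ 2.0209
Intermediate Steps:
w(g) = 162/(-346 + g)
w(259) + 262442/67588 = 162/(-346 + 259) + 262442/67588 = 162/(-87) + 262442*(1/67588) = 162*(-1/87) + 131221/33794 = -54/29 + 131221/33794 = 1980533/980026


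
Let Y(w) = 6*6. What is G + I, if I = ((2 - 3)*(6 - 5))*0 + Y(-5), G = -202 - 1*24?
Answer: -190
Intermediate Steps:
Y(w) = 36
G = -226 (G = -202 - 24 = -226)
I = 36 (I = ((2 - 3)*(6 - 5))*0 + 36 = -1*1*0 + 36 = -1*0 + 36 = 0 + 36 = 36)
G + I = -226 + 36 = -190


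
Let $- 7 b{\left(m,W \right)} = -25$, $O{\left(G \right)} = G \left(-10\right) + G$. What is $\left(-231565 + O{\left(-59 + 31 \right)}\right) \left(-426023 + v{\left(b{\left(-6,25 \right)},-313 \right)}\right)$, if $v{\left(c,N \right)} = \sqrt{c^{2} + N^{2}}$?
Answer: $98544658199 - \frac{231313 \sqrt{4801106}}{7} \approx 9.8472 \cdot 10^{10}$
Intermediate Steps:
$O{\left(G \right)} = - 9 G$ ($O{\left(G \right)} = - 10 G + G = - 9 G$)
$b{\left(m,W \right)} = \frac{25}{7}$ ($b{\left(m,W \right)} = \left(- \frac{1}{7}\right) \left(-25\right) = \frac{25}{7}$)
$v{\left(c,N \right)} = \sqrt{N^{2} + c^{2}}$
$\left(-231565 + O{\left(-59 + 31 \right)}\right) \left(-426023 + v{\left(b{\left(-6,25 \right)},-313 \right)}\right) = \left(-231565 - 9 \left(-59 + 31\right)\right) \left(-426023 + \sqrt{\left(-313\right)^{2} + \left(\frac{25}{7}\right)^{2}}\right) = \left(-231565 - -252\right) \left(-426023 + \sqrt{97969 + \frac{625}{49}}\right) = \left(-231565 + 252\right) \left(-426023 + \sqrt{\frac{4801106}{49}}\right) = - 231313 \left(-426023 + \frac{\sqrt{4801106}}{7}\right) = 98544658199 - \frac{231313 \sqrt{4801106}}{7}$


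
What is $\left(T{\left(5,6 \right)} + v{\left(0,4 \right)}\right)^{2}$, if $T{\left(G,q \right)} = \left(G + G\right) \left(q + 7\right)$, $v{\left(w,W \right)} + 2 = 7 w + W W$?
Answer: $20736$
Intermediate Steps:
$v{\left(w,W \right)} = -2 + W^{2} + 7 w$ ($v{\left(w,W \right)} = -2 + \left(7 w + W W\right) = -2 + \left(7 w + W^{2}\right) = -2 + \left(W^{2} + 7 w\right) = -2 + W^{2} + 7 w$)
$T{\left(G,q \right)} = 2 G \left(7 + q\right)$
$\left(T{\left(5,6 \right)} + v{\left(0,4 \right)}\right)^{2} = \left(2 \cdot 5 \left(7 + 6\right) + \left(-2 + 4^{2} + 7 \cdot 0\right)\right)^{2} = \left(2 \cdot 5 \cdot 13 + \left(-2 + 16 + 0\right)\right)^{2} = \left(130 + 14\right)^{2} = 144^{2} = 20736$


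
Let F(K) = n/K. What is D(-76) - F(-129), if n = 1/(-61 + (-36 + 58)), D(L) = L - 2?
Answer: -392419/5031 ≈ -78.000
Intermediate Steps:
D(L) = -2 + L
n = -1/39 (n = 1/(-61 + 22) = 1/(-39) = -1/39 ≈ -0.025641)
F(K) = -1/(39*K)
D(-76) - F(-129) = (-2 - 76) - (-1)/(39*(-129)) = -78 - (-1)*(-1)/(39*129) = -78 - 1*1/5031 = -78 - 1/5031 = -392419/5031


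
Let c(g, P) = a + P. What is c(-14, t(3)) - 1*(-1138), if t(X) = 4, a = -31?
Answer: 1111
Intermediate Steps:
c(g, P) = -31 + P
c(-14, t(3)) - 1*(-1138) = (-31 + 4) - 1*(-1138) = -27 + 1138 = 1111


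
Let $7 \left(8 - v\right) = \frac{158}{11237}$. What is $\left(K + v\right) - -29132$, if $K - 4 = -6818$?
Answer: $\frac{1756140676}{78659} \approx 22326.0$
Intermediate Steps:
$K = -6814$ ($K = 4 - 6818 = -6814$)
$v = \frac{629114}{78659}$ ($v = 8 - \frac{158 \cdot \frac{1}{11237}}{7} = 8 - \frac{158}{78659} = \frac{629114}{78659} \approx 7.998$)
$\left(K + v\right) - -29132 = \left(-6814 + \frac{629114}{78659}\right) - -29132 = - \frac{535353312}{78659} + 29132 = \frac{1756140676}{78659}$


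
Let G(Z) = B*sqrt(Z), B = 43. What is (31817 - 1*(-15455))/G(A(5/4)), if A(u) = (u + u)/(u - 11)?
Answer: -23636*I*sqrt(390)/215 ≈ -2171.0*I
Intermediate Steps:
A(u) = 2*u/(-11 + u) (A(u) = (2*u)/(-11 + u) = 2*u/(-11 + u))
G(Z) = 43*sqrt(Z)
(31817 - 1*(-15455))/G(A(5/4)) = (31817 - 1*(-15455))/((43*sqrt(2*(5/4)/(-11 + 5/4)))) = (31817 + 15455)/((43*sqrt(2*(5*(1/4))/(-11 + 5*(1/4))))) = 47272/((43*sqrt(2*(5/4)/(-11 + 5/4)))) = 47272/((43*sqrt(2*(5/4)/(-39/4)))) = 47272/((43*sqrt(2*(5/4)*(-4/39)))) = 47272/((43*sqrt(-10/39))) = 47272/((43*(I*sqrt(390)/39))) = 47272/((43*I*sqrt(390)/39)) = 47272*(-I*sqrt(390)/430) = -23636*I*sqrt(390)/215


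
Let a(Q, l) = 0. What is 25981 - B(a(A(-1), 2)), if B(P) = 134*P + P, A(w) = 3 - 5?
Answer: 25981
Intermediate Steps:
A(w) = -2
B(P) = 135*P
25981 - B(a(A(-1), 2)) = 25981 - 135*0 = 25981 - 1*0 = 25981 + 0 = 25981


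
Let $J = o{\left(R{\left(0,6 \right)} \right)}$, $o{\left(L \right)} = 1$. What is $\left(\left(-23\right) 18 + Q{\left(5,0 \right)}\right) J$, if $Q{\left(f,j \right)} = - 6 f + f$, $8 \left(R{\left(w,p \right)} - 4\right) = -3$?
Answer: $-439$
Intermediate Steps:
$R{\left(w,p \right)} = \frac{29}{8}$ ($R{\left(w,p \right)} = 4 + \frac{1}{8} \left(-3\right) = 4 - \frac{3}{8} = \frac{29}{8}$)
$Q{\left(f,j \right)} = - 5 f$
$J = 1$
$\left(\left(-23\right) 18 + Q{\left(5,0 \right)}\right) J = \left(\left(-23\right) 18 - 25\right) 1 = \left(-414 - 25\right) 1 = \left(-439\right) 1 = -439$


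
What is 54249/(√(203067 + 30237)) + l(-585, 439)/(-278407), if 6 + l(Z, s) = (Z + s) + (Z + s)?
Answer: 298/278407 + 18083*√58326/38884 ≈ 112.31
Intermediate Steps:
l(Z, s) = -6 + 2*Z + 2*s (l(Z, s) = -6 + ((Z + s) + (Z + s)) = -6 + (2*Z + 2*s) = -6 + 2*Z + 2*s)
54249/(√(203067 + 30237)) + l(-585, 439)/(-278407) = 54249/(√(203067 + 30237)) + (-6 + 2*(-585) + 2*439)/(-278407) = 54249/(√233304) + (-6 - 1170 + 878)*(-1/278407) = 54249/((2*√58326)) - 298*(-1/278407) = 54249*(√58326/116652) + 298/278407 = 18083*√58326/38884 + 298/278407 = 298/278407 + 18083*√58326/38884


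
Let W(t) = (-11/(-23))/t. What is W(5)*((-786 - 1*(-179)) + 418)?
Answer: -2079/115 ≈ -18.078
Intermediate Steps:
W(t) = 11/(23*t) (W(t) = (-11*(-1/23))/t = 11/(23*t))
W(5)*((-786 - 1*(-179)) + 418) = ((11/23)/5)*((-786 - 1*(-179)) + 418) = ((11/23)*(⅕))*((-786 + 179) + 418) = 11*(-607 + 418)/115 = (11/115)*(-189) = -2079/115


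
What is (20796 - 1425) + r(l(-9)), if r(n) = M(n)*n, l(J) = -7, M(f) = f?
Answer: 19420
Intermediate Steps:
r(n) = n² (r(n) = n*n = n²)
(20796 - 1425) + r(l(-9)) = (20796 - 1425) + (-7)² = 19371 + 49 = 19420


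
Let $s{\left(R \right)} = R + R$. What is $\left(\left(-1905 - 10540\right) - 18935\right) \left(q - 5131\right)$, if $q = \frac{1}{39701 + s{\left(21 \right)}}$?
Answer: $\frac{6399051398160}{39743} \approx 1.6101 \cdot 10^{8}$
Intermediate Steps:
$s{\left(R \right)} = 2 R$
$q = \frac{1}{39743}$ ($q = \frac{1}{39701 + 2 \cdot 21} = \frac{1}{39701 + 42} = \frac{1}{39743} \approx 2.5162 \cdot 10^{-5}$)
$\left(\left(-1905 - 10540\right) - 18935\right) \left(q - 5131\right) = \left(\left(-1905 - 10540\right) - 18935\right) \left(\frac{1}{39743} - 5131\right) = \left(-12445 - 18935\right) \left(- \frac{203921332}{39743}\right) = \left(-31380\right) \left(- \frac{203921332}{39743}\right) = \frac{6399051398160}{39743}$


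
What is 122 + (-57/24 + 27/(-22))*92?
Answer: -4607/22 ≈ -209.41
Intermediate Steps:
122 + (-57/24 + 27/(-22))*92 = 122 + (-57*1/24 + 27*(-1/22))*92 = 122 + (-19/8 - 27/22)*92 = 122 - 317/88*92 = 122 - 7291/22 = -4607/22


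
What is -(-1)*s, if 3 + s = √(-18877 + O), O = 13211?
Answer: -3 + I*√5666 ≈ -3.0 + 75.273*I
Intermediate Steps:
s = -3 + I*√5666 (s = -3 + √(-18877 + 13211) = -3 + √(-5666) = -3 + I*√5666 ≈ -3.0 + 75.273*I)
-(-1)*s = -(-1)*(-3 + I*√5666) = -(3 - I*√5666) = -3 + I*√5666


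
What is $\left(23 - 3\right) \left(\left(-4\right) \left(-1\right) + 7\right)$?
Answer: $220$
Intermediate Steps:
$\left(23 - 3\right) \left(\left(-4\right) \left(-1\right) + 7\right) = \left(23 - 3\right) \left(4 + 7\right) = 20 \cdot 11 = 220$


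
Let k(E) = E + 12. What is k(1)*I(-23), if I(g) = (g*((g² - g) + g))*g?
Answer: 3637933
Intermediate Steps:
k(E) = 12 + E
I(g) = g⁴ (I(g) = (g*g²)*g = g³*g = g⁴)
k(1)*I(-23) = (12 + 1)*(-23)⁴ = 13*279841 = 3637933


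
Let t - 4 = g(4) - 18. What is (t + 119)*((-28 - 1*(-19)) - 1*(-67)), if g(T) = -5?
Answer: 5800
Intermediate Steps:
t = -19 (t = 4 + (-5 - 18) = 4 - 23 = -19)
(t + 119)*((-28 - 1*(-19)) - 1*(-67)) = (-19 + 119)*((-28 - 1*(-19)) - 1*(-67)) = 100*((-28 + 19) + 67) = 100*(-9 + 67) = 100*58 = 5800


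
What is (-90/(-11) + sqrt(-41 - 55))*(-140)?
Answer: -12600/11 - 560*I*sqrt(6) ≈ -1145.5 - 1371.7*I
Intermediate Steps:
(-90/(-11) + sqrt(-41 - 55))*(-140) = (-90*(-1/11) + sqrt(-96))*(-140) = (90/11 + 4*I*sqrt(6))*(-140) = -12600/11 - 560*I*sqrt(6)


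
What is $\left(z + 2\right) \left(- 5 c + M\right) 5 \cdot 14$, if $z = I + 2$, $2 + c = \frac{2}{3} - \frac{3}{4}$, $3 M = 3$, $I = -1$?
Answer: $\frac{4795}{2} \approx 2397.5$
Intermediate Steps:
$M = 1$ ($M = \frac{1}{3} \cdot 3 = 1$)
$c = - \frac{25}{12}$ ($c = -2 + \left(\frac{2}{3} - \frac{3}{4}\right) = -2 - \frac{1}{12} = - \frac{25}{12} \approx -2.0833$)
$z = 1$ ($z = -1 + 2 = 1$)
$\left(z + 2\right) \left(- 5 c + M\right) 5 \cdot 14 = \left(1 + 2\right) \left(\left(-5\right) \left(- \frac{25}{12}\right) + 1\right) 5 \cdot 14 = 3 \left(\frac{125}{12} + 1\right) 5 \cdot 14 = 3 \cdot \frac{137}{12} \cdot 5 \cdot 14 = 3 \cdot \frac{685}{12} \cdot 14 = \frac{685}{4} \cdot 14 = \frac{4795}{2}$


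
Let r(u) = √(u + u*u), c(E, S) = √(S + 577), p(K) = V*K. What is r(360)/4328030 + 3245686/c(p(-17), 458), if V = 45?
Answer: 57*√10/2164015 + 3245686*√115/345 ≈ 1.0089e+5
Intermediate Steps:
p(K) = 45*K
c(E, S) = √(577 + S)
r(u) = √(u + u²)
r(360)/4328030 + 3245686/c(p(-17), 458) = √(360*(1 + 360))/4328030 + 3245686/(√(577 + 458)) = √(360*361)*(1/4328030) + 3245686/(√1035) = √129960*(1/4328030) + 3245686/((3*√115)) = (114*√10)*(1/4328030) + 3245686*(√115/345) = 57*√10/2164015 + 3245686*√115/345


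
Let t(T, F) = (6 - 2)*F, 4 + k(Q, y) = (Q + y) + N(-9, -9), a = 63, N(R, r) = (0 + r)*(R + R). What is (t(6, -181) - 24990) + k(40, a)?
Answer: -25453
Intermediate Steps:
N(R, r) = 2*R*r (N(R, r) = r*(2*R) = 2*R*r)
k(Q, y) = 158 + Q + y (k(Q, y) = -4 + ((Q + y) + 2*(-9)*(-9)) = -4 + ((Q + y) + 162) = -4 + (162 + Q + y) = 158 + Q + y)
t(T, F) = 4*F
(t(6, -181) - 24990) + k(40, a) = (4*(-181) - 24990) + (158 + 40 + 63) = (-724 - 24990) + 261 = -25714 + 261 = -25453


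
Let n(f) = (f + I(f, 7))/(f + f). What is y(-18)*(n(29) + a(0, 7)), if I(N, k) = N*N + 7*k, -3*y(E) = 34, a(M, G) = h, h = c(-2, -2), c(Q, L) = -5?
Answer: -10693/87 ≈ -122.91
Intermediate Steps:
h = -5
a(M, G) = -5
y(E) = -34/3 (y(E) = -1/3*34 = -34/3)
I(N, k) = N**2 + 7*k
n(f) = (49 + f + f**2)/(2*f) (n(f) = (f + (f**2 + 7*7))/(f + f) = (f + (f**2 + 49))/((2*f)) = (f + (49 + f**2))*(1/(2*f)) = (49 + f + f**2)*(1/(2*f)) = (49 + f + f**2)/(2*f))
y(-18)*(n(29) + a(0, 7)) = -34*((1/2)*(49 + 29 + 29**2)/29 - 5)/3 = -34*((1/2)*(1/29)*(49 + 29 + 841) - 5)/3 = -34*((1/2)*(1/29)*919 - 5)/3 = -34*(919/58 - 5)/3 = -34/3*629/58 = -10693/87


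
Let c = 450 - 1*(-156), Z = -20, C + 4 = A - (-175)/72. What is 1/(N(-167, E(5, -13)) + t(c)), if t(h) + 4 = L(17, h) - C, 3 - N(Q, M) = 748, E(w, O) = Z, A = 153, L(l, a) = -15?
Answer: -72/65911 ≈ -0.0010924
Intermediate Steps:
C = 10903/72 (C = -4 + (153 - (-175)/72) = -4 + (153 - 1*(-175/72)) = -4 + (153 + 175/72) = -4 + 11191/72 = 10903/72 ≈ 151.43)
E(w, O) = -20
N(Q, M) = -745 (N(Q, M) = 3 - 1*748 = 3 - 748 = -745)
c = 606 (c = 450 + 156 = 606)
t(h) = -12271/72 (t(h) = -4 + (-15 - 1*10903/72) = -4 + (-15 - 10903/72) = -4 - 11983/72 = -12271/72)
1/(N(-167, E(5, -13)) + t(c)) = 1/(-745 - 12271/72) = 1/(-65911/72) = -72/65911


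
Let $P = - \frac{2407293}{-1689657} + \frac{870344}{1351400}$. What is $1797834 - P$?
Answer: $\frac{171048911337159208}{95141769575} \approx 1.7978 \cdot 10^{6}$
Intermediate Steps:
$P = \frac{196824941342}{95141769575}$ ($P = \left(-2407293\right) \left(- \frac{1}{1689657}\right) + 870344 \cdot \frac{1}{1351400} = \frac{802431}{563219} + \frac{108793}{168925} = \frac{196824941342}{95141769575} \approx 2.0688$)
$1797834 - P = 1797834 - \frac{196824941342}{95141769575} = \frac{171048911337159208}{95141769575}$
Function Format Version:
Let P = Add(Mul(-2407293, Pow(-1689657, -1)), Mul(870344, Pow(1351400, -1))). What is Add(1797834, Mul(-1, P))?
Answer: Rational(171048911337159208, 95141769575) ≈ 1.7978e+6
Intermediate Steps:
P = Rational(196824941342, 95141769575) (P = Add(Mul(-2407293, Rational(-1, 1689657)), Mul(870344, Rational(1, 1351400))) = Add(Rational(802431, 563219), Rational(108793, 168925)) = Rational(196824941342, 95141769575) ≈ 2.0688)
Add(1797834, Mul(-1, P)) = Add(1797834, Mul(-1, Rational(196824941342, 95141769575))) = Add(1797834, Rational(-196824941342, 95141769575)) = Rational(171048911337159208, 95141769575)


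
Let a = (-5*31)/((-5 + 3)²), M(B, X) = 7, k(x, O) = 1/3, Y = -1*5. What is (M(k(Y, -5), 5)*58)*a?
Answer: -31465/2 ≈ -15733.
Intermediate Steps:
Y = -5
k(x, O) = ⅓
a = -155/4 (a = -155/((-2)²) = -155/4 ≈ -38.750)
(M(k(Y, -5), 5)*58)*a = (7*58)*(-155/4) = 406*(-155/4) = -31465/2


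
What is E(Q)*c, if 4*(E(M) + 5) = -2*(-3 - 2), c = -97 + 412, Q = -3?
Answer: -1575/2 ≈ -787.50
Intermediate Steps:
c = 315
E(M) = -5/2 (E(M) = -5 + (-2*(-3 - 2))/4 = -5 + (-2*(-5))/4 = -5 + (¼)*10 = -5 + 5/2 = -5/2)
E(Q)*c = -5/2*315 = -1575/2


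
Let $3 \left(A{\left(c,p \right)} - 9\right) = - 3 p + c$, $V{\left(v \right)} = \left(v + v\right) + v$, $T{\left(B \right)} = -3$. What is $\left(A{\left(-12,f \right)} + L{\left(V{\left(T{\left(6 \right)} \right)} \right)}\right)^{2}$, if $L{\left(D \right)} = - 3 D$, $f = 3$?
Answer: $841$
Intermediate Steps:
$V{\left(v \right)} = 3 v$ ($V{\left(v \right)} = 2 v + v = 3 v$)
$A{\left(c,p \right)} = 9 - p + \frac{c}{3}$ ($A{\left(c,p \right)} = 9 + \frac{- 3 p + c}{3} = 9 + \frac{c - 3 p}{3} = 9 + \left(- p + \frac{c}{3}\right) = 9 - p + \frac{c}{3}$)
$\left(A{\left(-12,f \right)} + L{\left(V{\left(T{\left(6 \right)} \right)} \right)}\right)^{2} = \left(\left(9 - 3 + \frac{1}{3} \left(-12\right)\right) - 3 \cdot 3 \left(-3\right)\right)^{2} = \left(\left(9 - 3 - 4\right) - -27\right)^{2} = \left(2 + 27\right)^{2} = 29^{2} = 841$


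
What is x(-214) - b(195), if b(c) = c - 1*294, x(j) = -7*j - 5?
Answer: 1592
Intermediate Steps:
x(j) = -5 - 7*j
b(c) = -294 + c (b(c) = c - 294 = -294 + c)
x(-214) - b(195) = (-5 - 7*(-214)) - (-294 + 195) = (-5 + 1498) - 1*(-99) = 1493 + 99 = 1592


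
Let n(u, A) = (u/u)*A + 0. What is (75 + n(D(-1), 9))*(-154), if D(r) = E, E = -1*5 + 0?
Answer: -12936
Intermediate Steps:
E = -5 (E = -5 + 0 = -5)
D(r) = -5
n(u, A) = A (n(u, A) = 1*A + 0 = A + 0 = A)
(75 + n(D(-1), 9))*(-154) = (75 + 9)*(-154) = 84*(-154) = -12936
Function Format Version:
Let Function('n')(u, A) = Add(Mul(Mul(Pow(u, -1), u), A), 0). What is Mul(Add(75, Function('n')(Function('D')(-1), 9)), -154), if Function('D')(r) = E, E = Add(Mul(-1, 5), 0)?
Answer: -12936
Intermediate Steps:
E = -5 (E = Add(-5, 0) = -5)
Function('D')(r) = -5
Function('n')(u, A) = A (Function('n')(u, A) = Add(Mul(1, A), 0) = Add(A, 0) = A)
Mul(Add(75, Function('n')(Function('D')(-1), 9)), -154) = Mul(Add(75, 9), -154) = Mul(84, -154) = -12936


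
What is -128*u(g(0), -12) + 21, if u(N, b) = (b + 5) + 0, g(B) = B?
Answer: 917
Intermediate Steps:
u(N, b) = 5 + b (u(N, b) = (5 + b) + 0 = 5 + b)
-128*u(g(0), -12) + 21 = -128*(5 - 12) + 21 = -128*(-7) + 21 = 896 + 21 = 917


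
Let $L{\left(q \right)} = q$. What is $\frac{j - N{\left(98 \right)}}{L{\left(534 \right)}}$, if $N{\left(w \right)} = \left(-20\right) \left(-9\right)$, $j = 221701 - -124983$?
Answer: $\frac{173252}{267} \approx 648.88$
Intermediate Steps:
$j = 346684$ ($j = 221701 + 124983 = 346684$)
$N{\left(w \right)} = 180$
$\frac{j - N{\left(98 \right)}}{L{\left(534 \right)}} = \frac{346684 - 180}{534} = \left(346684 - 180\right) \frac{1}{534} = 346504 \cdot \frac{1}{534} = \frac{173252}{267}$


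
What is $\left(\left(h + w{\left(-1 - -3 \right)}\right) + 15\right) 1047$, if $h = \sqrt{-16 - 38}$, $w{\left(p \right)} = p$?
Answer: $17799 + 3141 i \sqrt{6} \approx 17799.0 + 7693.8 i$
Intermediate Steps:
$h = 3 i \sqrt{6}$ ($h = \sqrt{-54} = 3 i \sqrt{6} \approx 7.3485 i$)
$\left(\left(h + w{\left(-1 - -3 \right)}\right) + 15\right) 1047 = \left(\left(3 i \sqrt{6} - -2\right) + 15\right) 1047 = \left(\left(3 i \sqrt{6} + \left(-1 + 3\right)\right) + 15\right) 1047 = \left(\left(3 i \sqrt{6} + 2\right) + 15\right) 1047 = \left(\left(2 + 3 i \sqrt{6}\right) + 15\right) 1047 = \left(17 + 3 i \sqrt{6}\right) 1047 = 17799 + 3141 i \sqrt{6}$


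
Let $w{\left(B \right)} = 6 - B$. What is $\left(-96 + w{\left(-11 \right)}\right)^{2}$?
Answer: $6241$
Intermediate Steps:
$\left(-96 + w{\left(-11 \right)}\right)^{2} = \left(-96 + \left(6 - -11\right)\right)^{2} = \left(-96 + \left(6 + 11\right)\right)^{2} = \left(-96 + 17\right)^{2} = \left(-79\right)^{2} = 6241$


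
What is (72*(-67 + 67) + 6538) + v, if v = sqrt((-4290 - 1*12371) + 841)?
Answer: 6538 + 2*I*sqrt(3955) ≈ 6538.0 + 125.78*I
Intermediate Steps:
v = 2*I*sqrt(3955) (v = sqrt((-4290 - 12371) + 841) = sqrt(-16661 + 841) = sqrt(-15820) = 2*I*sqrt(3955) ≈ 125.78*I)
(72*(-67 + 67) + 6538) + v = (72*(-67 + 67) + 6538) + 2*I*sqrt(3955) = (72*0 + 6538) + 2*I*sqrt(3955) = (0 + 6538) + 2*I*sqrt(3955) = 6538 + 2*I*sqrt(3955)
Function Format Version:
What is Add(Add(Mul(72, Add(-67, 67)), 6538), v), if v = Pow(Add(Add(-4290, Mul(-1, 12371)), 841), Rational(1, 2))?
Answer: Add(6538, Mul(2, I, Pow(3955, Rational(1, 2)))) ≈ Add(6538.0, Mul(125.78, I))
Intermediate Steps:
v = Mul(2, I, Pow(3955, Rational(1, 2))) (v = Pow(Add(Add(-4290, -12371), 841), Rational(1, 2)) = Pow(Add(-16661, 841), Rational(1, 2)) = Pow(-15820, Rational(1, 2)) = Mul(2, I, Pow(3955, Rational(1, 2))) ≈ Mul(125.78, I))
Add(Add(Mul(72, Add(-67, 67)), 6538), v) = Add(Add(Mul(72, Add(-67, 67)), 6538), Mul(2, I, Pow(3955, Rational(1, 2)))) = Add(Add(Mul(72, 0), 6538), Mul(2, I, Pow(3955, Rational(1, 2)))) = Add(Add(0, 6538), Mul(2, I, Pow(3955, Rational(1, 2)))) = Add(6538, Mul(2, I, Pow(3955, Rational(1, 2))))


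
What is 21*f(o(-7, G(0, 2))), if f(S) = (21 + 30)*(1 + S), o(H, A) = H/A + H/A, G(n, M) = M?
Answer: -6426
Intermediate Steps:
o(H, A) = 2*H/A
f(S) = 51 + 51*S (f(S) = 51*(1 + S) = 51 + 51*S)
21*f(o(-7, G(0, 2))) = 21*(51 + 51*(2*(-7)/2)) = 21*(51 + 51*(2*(-7)*(½))) = 21*(51 + 51*(-7)) = 21*(51 - 357) = 21*(-306) = -6426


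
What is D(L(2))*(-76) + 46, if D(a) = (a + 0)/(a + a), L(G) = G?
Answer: 8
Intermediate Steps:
D(a) = ½ (D(a) = a/((2*a)) = a*(1/(2*a)) = ½)
D(L(2))*(-76) + 46 = (½)*(-76) + 46 = -38 + 46 = 8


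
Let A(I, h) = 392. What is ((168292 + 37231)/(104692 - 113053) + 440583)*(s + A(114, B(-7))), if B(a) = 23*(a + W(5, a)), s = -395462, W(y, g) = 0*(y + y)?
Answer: -485081292308600/2787 ≈ -1.7405e+11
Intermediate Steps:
W(y, g) = 0 (W(y, g) = 0*(2*y) = 0)
B(a) = 23*a (B(a) = 23*(a + 0) = 23*a)
((168292 + 37231)/(104692 - 113053) + 440583)*(s + A(114, B(-7))) = ((168292 + 37231)/(104692 - 113053) + 440583)*(-395462 + 392) = (205523/(-8361) + 440583)*(-395070) = (205523*(-1/8361) + 440583)*(-395070) = (-205523/8361 + 440583)*(-395070) = (3683508940/8361)*(-395070) = -485081292308600/2787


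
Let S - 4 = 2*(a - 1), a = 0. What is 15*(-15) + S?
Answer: -223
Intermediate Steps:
S = 2 (S = 4 + 2*(0 - 1) = 4 + 2*(-1) = 4 - 2 = 2)
15*(-15) + S = 15*(-15) + 2 = -225 + 2 = -223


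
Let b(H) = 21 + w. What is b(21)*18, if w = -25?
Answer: -72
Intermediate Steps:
b(H) = -4 (b(H) = 21 - 25 = -4)
b(21)*18 = -4*18 = -72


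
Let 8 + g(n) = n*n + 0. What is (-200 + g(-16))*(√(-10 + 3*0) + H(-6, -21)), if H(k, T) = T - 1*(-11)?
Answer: -480 + 48*I*√10 ≈ -480.0 + 151.79*I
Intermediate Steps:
H(k, T) = 11 + T (H(k, T) = T + 11 = 11 + T)
g(n) = -8 + n² (g(n) = -8 + (n*n + 0) = -8 + (n² + 0) = -8 + n²)
(-200 + g(-16))*(√(-10 + 3*0) + H(-6, -21)) = (-200 + (-8 + (-16)²))*(√(-10 + 3*0) + (11 - 21)) = (-200 + (-8 + 256))*(√(-10 + 0) - 10) = (-200 + 248)*(√(-10) - 10) = 48*(I*√10 - 10) = 48*(-10 + I*√10) = -480 + 48*I*√10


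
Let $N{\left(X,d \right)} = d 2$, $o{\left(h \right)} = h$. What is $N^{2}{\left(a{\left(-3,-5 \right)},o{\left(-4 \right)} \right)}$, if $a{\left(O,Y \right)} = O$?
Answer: $64$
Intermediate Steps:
$N{\left(X,d \right)} = 2 d$
$N^{2}{\left(a{\left(-3,-5 \right)},o{\left(-4 \right)} \right)} = \left(2 \left(-4\right)\right)^{2} = \left(-8\right)^{2} = 64$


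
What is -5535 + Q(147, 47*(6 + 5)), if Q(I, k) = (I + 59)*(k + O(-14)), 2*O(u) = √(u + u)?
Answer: 100967 + 206*I*√7 ≈ 1.0097e+5 + 545.02*I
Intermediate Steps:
O(u) = √2*√u/2 (O(u) = √(u + u)/2 = √(2*u)/2 = (√2*√u)/2 = √2*√u/2)
Q(I, k) = (59 + I)*(k + I*√7) (Q(I, k) = (I + 59)*(k + √2*√(-14)/2) = (59 + I)*(k + √2*(I*√14)/2) = (59 + I)*(k + I*√7))
-5535 + Q(147, 47*(6 + 5)) = -5535 + (59*(47*(6 + 5)) + 147*(47*(6 + 5)) + 59*I*√7 + I*147*√7) = -5535 + (59*(47*11) + 147*(47*11) + 59*I*√7 + 147*I*√7) = -5535 + (59*517 + 147*517 + 59*I*√7 + 147*I*√7) = -5535 + (30503 + 75999 + 59*I*√7 + 147*I*√7) = -5535 + (106502 + 206*I*√7) = 100967 + 206*I*√7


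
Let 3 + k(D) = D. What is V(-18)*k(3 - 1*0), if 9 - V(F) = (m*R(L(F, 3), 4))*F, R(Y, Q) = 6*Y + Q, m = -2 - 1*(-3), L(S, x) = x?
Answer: 0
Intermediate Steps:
m = 1 (m = -2 + 3 = 1)
R(Y, Q) = Q + 6*Y
k(D) = -3 + D
V(F) = 9 - 22*F (V(F) = 9 - 1*(4 + 6*3)*F = 9 - 1*(4 + 18)*F = 9 - 1*22*F = 9 - 22*F)
V(-18)*k(3 - 1*0) = (9 - 22*(-18))*(-3 + (3 - 1*0)) = (9 + 396)*(-3 + (3 + 0)) = 405*(-3 + 3) = 405*0 = 0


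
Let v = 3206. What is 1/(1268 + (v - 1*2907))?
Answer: 1/1567 ≈ 0.00063816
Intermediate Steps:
1/(1268 + (v - 1*2907)) = 1/(1268 + (3206 - 1*2907)) = 1/(1268 + (3206 - 2907)) = 1/(1268 + 299) = 1/1567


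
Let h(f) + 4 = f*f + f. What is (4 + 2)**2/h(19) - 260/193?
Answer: -22703/18142 ≈ -1.2514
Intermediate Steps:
h(f) = -4 + f + f**2 (h(f) = -4 + (f*f + f) = -4 + (f**2 + f) = -4 + (f + f**2) = -4 + f + f**2)
(4 + 2)**2/h(19) - 260/193 = (4 + 2)**2/(-4 + 19 + 19**2) - 260/193 = 6**2/(-4 + 19 + 361) - 260*1/193 = 36/376 - 260/193 = 36*(1/376) - 260/193 = 9/94 - 260/193 = -22703/18142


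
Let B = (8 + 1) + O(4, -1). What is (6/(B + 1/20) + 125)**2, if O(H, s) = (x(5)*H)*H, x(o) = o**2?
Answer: 116223037225/7436529 ≈ 15629.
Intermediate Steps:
O(H, s) = 25*H**2 (O(H, s) = (5**2*H)*H = (25*H)*H = 25*H**2)
B = 409 (B = (8 + 1) + 25*4**2 = 9 + 25*16 = 9 + 400 = 409)
(6/(B + 1/20) + 125)**2 = (6/(409 + 1/20) + 125)**2 = (6/(8181/20) + 125)**2 = (6*(20/8181) + 125)**2 = (40/2727 + 125)**2 = (340915/2727)**2 = 116223037225/7436529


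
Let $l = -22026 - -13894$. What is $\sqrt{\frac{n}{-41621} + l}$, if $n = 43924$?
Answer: $\frac{2 i \sqrt{3522238474354}}{41621} \approx 90.183 i$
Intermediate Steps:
$l = -8132$ ($l = -22026 + 13894 = -8132$)
$\sqrt{\frac{n}{-41621} + l} = \sqrt{\frac{43924}{-41621} - 8132} = \sqrt{43924 \left(- \frac{1}{41621}\right) - 8132} = \sqrt{- \frac{43924}{41621} - 8132} = \sqrt{- \frac{338505896}{41621}} = \frac{2 i \sqrt{3522238474354}}{41621}$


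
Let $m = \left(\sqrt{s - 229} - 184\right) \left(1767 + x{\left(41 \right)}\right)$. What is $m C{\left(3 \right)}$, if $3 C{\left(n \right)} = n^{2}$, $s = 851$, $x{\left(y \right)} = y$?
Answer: $-998016 + 5424 \sqrt{622} \approx -8.6274 \cdot 10^{5}$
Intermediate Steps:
$m = -332672 + 1808 \sqrt{622}$ ($m = \left(\sqrt{851 - 229} - 184\right) \left(1767 + 41\right) = \left(\sqrt{622} - 184\right) 1808 = \left(-184 + \sqrt{622}\right) 1808 = -332672 + 1808 \sqrt{622} \approx -2.8758 \cdot 10^{5}$)
$C{\left(n \right)} = \frac{n^{2}}{3}$
$m C{\left(3 \right)} = \left(-332672 + 1808 \sqrt{622}\right) \frac{3^{2}}{3} = \left(-332672 + 1808 \sqrt{622}\right) \frac{1}{3} \cdot 9 = \left(-332672 + 1808 \sqrt{622}\right) 3 = -998016 + 5424 \sqrt{622}$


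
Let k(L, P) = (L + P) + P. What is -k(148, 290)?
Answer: -728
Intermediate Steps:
k(L, P) = L + 2*P
-k(148, 290) = -(148 + 2*290) = -(148 + 580) = -1*728 = -728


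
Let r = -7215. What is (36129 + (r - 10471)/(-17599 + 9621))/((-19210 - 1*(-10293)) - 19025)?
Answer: -72063712/55730319 ≈ -1.2931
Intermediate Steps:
(36129 + (r - 10471)/(-17599 + 9621))/((-19210 - 1*(-10293)) - 19025) = (36129 + (-7215 - 10471)/(-17599 + 9621))/((-19210 - 1*(-10293)) - 19025) = (36129 - 17686/(-7978))/((-19210 + 10293) - 19025) = (36129 - 17686*(-1/7978))/(-8917 - 19025) = (36129 + 8843/3989)/(-27942) = (144127424/3989)*(-1/27942) = -72063712/55730319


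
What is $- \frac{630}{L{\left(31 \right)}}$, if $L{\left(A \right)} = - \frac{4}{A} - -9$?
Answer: $- \frac{3906}{55} \approx -71.018$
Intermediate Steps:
$L{\left(A \right)} = 9 - \frac{4}{A}$ ($L{\left(A \right)} = - \frac{4}{A} + 9 = 9 - \frac{4}{A}$)
$- \frac{630}{L{\left(31 \right)}} = - \frac{630}{9 - \frac{4}{31}} = - \frac{630}{\frac{275}{31}} = \left(-630\right) \frac{31}{275} = - \frac{3906}{55}$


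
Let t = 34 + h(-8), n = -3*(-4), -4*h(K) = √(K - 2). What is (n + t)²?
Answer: (184 - I*√10)²/16 ≈ 2115.4 - 72.732*I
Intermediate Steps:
h(K) = -√(-2 + K)/4 (h(K) = -√(K - 2)/4 = -√(-2 + K)/4)
n = 12
t = 34 - I*√10/4 (t = 34 - √(-2 - 8)/4 = 34 - I*√10/4 ≈ 34.0 - 0.79057*I)
(n + t)² = (12 + (34 - I*√10/4))² = (46 - I*√10/4)²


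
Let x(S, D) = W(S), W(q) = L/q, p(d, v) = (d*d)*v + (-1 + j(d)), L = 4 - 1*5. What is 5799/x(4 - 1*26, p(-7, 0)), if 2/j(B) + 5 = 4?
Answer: 127578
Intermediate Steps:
j(B) = -2 (j(B) = 2/(-5 + 4) = 2/(-1) = 2*(-1) = -2)
L = -1 (L = 4 - 5 = -1)
p(d, v) = -3 + v*d² (p(d, v) = (d*d)*v + (-1 - 2) = d²*v - 3 = v*d² - 3 = -3 + v*d²)
W(q) = -1/q
x(S, D) = -1/S
5799/x(4 - 1*26, p(-7, 0)) = 5799/((-1/(4 - 1*26))) = 5799/((-1/(4 - 26))) = 5799/((-1/(-22))) = 5799/((-1*(-1/22))) = 5799/(1/22) = 5799*22 = 127578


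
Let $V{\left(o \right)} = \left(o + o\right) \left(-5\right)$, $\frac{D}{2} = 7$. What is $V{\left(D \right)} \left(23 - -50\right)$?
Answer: $-10220$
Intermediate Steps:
$D = 14$ ($D = 2 \cdot 7 = 14$)
$V{\left(o \right)} = - 10 o$ ($V{\left(o \right)} = 2 o \left(-5\right) = - 10 o$)
$V{\left(D \right)} \left(23 - -50\right) = \left(-10\right) 14 \left(23 - -50\right) = - 140 \left(23 + 50\right) = \left(-140\right) 73 = -10220$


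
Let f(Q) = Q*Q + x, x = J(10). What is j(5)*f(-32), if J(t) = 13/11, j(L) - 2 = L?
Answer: 78939/11 ≈ 7176.3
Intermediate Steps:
j(L) = 2 + L
J(t) = 13/11 (J(t) = 13*(1/11) = 13/11)
x = 13/11 ≈ 1.1818
f(Q) = 13/11 + Q² (f(Q) = Q*Q + 13/11 = Q² + 13/11 = 13/11 + Q²)
j(5)*f(-32) = (2 + 5)*(13/11 + (-32)²) = 7*(13/11 + 1024) = 7*(11277/11) = 78939/11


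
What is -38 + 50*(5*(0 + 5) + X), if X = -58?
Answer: -1688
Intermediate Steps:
-38 + 50*(5*(0 + 5) + X) = -38 + 50*(5*(0 + 5) - 58) = -38 + 50*(5*5 - 58) = -38 + 50*(25 - 58) = -38 + 50*(-33) = -38 - 1650 = -1688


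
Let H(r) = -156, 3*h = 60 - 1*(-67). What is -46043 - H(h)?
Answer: -45887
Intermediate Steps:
h = 127/3 (h = (60 - 1*(-67))/3 = (60 + 67)/3 = (1/3)*127 = 127/3 ≈ 42.333)
-46043 - H(h) = -46043 - 1*(-156) = -46043 + 156 = -45887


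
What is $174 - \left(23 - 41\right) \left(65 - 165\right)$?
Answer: $-1626$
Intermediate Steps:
$174 - \left(23 - 41\right) \left(65 - 165\right) = 174 - \left(-18\right) \left(-100\right) = 174 - 1800 = -1626$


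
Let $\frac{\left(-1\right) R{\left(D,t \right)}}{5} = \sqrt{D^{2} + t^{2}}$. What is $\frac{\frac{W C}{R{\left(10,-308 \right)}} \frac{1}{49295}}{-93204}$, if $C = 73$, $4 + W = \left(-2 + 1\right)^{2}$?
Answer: $- \frac{73 \sqrt{23741}}{363592717014600} \approx -3.0935 \cdot 10^{-11}$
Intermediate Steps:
$W = -3$ ($W = -4 + \left(-2 + 1\right)^{2} = -4 + \left(-1\right)^{2} = -4 + 1 = -3$)
$R{\left(D,t \right)} = - 5 \sqrt{D^{2} + t^{2}}$
$\frac{\frac{W C}{R{\left(10,-308 \right)}} \frac{1}{49295}}{-93204} = \frac{\frac{\left(-3\right) 73}{\left(-5\right) \sqrt{10^{2} + \left(-308\right)^{2}}} \cdot \frac{1}{49295}}{-93204} = - \frac{219}{\left(-5\right) \sqrt{100 + 94864}} \cdot \frac{1}{49295} \left(- \frac{1}{93204}\right) = - \frac{219}{\left(-5\right) \sqrt{94964}} \cdot \frac{1}{49295} \left(- \frac{1}{93204}\right) = - \frac{219}{\left(-5\right) 2 \sqrt{23741}} \cdot \frac{1}{49295} \left(- \frac{1}{93204}\right) = - \frac{219}{\left(-10\right) \sqrt{23741}} \cdot \frac{1}{49295} \left(- \frac{1}{93204}\right) = - 219 \left(- \frac{\sqrt{23741}}{237410}\right) \frac{1}{49295} \left(- \frac{1}{93204}\right) = \frac{219 \sqrt{23741}}{237410} \cdot \frac{1}{49295} \left(- \frac{1}{93204}\right) = \frac{219 \sqrt{23741}}{11703125950} \left(- \frac{1}{93204}\right) = - \frac{73 \sqrt{23741}}{363592717014600}$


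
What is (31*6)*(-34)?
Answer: -6324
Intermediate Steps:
(31*6)*(-34) = 186*(-34) = -6324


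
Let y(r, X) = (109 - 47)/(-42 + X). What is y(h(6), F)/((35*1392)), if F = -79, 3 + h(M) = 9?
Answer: -31/2947560 ≈ -1.0517e-5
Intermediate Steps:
h(M) = 6 (h(M) = -3 + 9 = 6)
y(r, X) = 62/(-42 + X)
y(h(6), F)/((35*1392)) = (62/(-42 - 79))/((35*1392)) = (62/(-121))/48720 = (62*(-1/121))*(1/48720) = -62/121*1/48720 = -31/2947560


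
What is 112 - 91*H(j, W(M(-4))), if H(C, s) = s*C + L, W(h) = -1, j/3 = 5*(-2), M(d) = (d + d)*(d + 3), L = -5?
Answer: -2163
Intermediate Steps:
M(d) = 2*d*(3 + d) (M(d) = (2*d)*(3 + d) = 2*d*(3 + d))
j = -30 (j = 3*(5*(-2)) = 3*(-10) = -30)
H(C, s) = -5 + C*s (H(C, s) = s*C - 5 = C*s - 5 = -5 + C*s)
112 - 91*H(j, W(M(-4))) = 112 - 91*(-5 - 30*(-1)) = 112 - 91*(-5 + 30) = 112 - 91*25 = 112 - 2275 = -2163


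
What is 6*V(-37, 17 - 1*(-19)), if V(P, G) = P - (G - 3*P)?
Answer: -1104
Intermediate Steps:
V(P, G) = -G + 4*P (V(P, G) = P + (-G + 3*P) = -G + 4*P)
6*V(-37, 17 - 1*(-19)) = 6*(-(17 - 1*(-19)) + 4*(-37)) = 6*(-(17 + 19) - 148) = 6*(-1*36 - 148) = 6*(-36 - 148) = 6*(-184) = -1104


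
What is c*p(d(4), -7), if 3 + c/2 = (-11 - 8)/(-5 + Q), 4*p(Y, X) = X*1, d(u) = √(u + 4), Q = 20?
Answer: 224/15 ≈ 14.933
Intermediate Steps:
d(u) = √(4 + u)
p(Y, X) = X/4 (p(Y, X) = (X*1)/4 = X/4)
c = -128/15 (c = -6 + 2*((-11 - 8)/(-5 + 20)) = -6 + 2*(-19/15) = -6 - 38/15 = -128/15 ≈ -8.5333)
c*p(d(4), -7) = -32*(-7)/15 = -128/15*(-7/4) = 224/15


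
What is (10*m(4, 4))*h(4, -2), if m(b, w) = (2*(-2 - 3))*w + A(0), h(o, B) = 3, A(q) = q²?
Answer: -1200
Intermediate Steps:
m(b, w) = -10*w (m(b, w) = (2*(-2 - 3))*w + 0² = (2*(-5))*w + 0 = -10*w + 0 = -10*w)
(10*m(4, 4))*h(4, -2) = (10*(-10*4))*3 = (10*(-40))*3 = -400*3 = -1200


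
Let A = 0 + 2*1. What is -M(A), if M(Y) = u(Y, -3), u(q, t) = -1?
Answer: 1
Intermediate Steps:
A = 2 (A = 0 + 2 = 2)
M(Y) = -1
-M(A) = -1*(-1) = 1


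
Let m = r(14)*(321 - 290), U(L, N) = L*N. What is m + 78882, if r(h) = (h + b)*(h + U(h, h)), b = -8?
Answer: 117942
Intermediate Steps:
r(h) = (-8 + h)*(h + h**2) (r(h) = (h - 8)*(h + h*h) = (-8 + h)*(h + h**2))
m = 39060 (m = (14*(-8 + 14**2 - 7*14))*(321 - 290) = (14*(-8 + 196 - 98))*31 = (14*90)*31 = 1260*31 = 39060)
m + 78882 = 39060 + 78882 = 117942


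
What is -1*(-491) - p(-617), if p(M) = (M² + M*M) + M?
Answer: -760270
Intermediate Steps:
p(M) = M + 2*M² (p(M) = (M² + M²) + M = 2*M² + M = M + 2*M²)
-1*(-491) - p(-617) = -1*(-491) - (-617)*(1 + 2*(-617)) = 491 - (-617)*(1 - 1234) = 491 - (-617)*(-1233) = 491 - 1*760761 = 491 - 760761 = -760270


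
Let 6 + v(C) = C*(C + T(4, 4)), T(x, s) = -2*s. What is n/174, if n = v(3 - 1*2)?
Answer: -13/174 ≈ -0.074713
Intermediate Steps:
v(C) = -6 + C*(-8 + C) (v(C) = -6 + C*(C - 2*4) = -6 + C*(C - 8) = -6 + C*(-8 + C))
n = -13 (n = -6 + (3 - 1*2)² - 8*(3 - 1*2) = -6 + (3 - 2)² - 8*(3 - 2) = -6 + 1² - 8*1 = -6 + 1 - 8 = -13)
n/174 = -13/174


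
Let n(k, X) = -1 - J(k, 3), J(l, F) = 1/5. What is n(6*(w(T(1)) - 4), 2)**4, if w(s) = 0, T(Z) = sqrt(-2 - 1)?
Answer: 1296/625 ≈ 2.0736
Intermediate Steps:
T(Z) = I*sqrt(3) (T(Z) = sqrt(-3) = I*sqrt(3))
J(l, F) = 1/5 (J(l, F) = 1*(1/5) = 1/5)
n(k, X) = -6/5 (n(k, X) = -1 - 1*1/5 = -1 - 1/5 = -6/5)
n(6*(w(T(1)) - 4), 2)**4 = (-6/5)**4 = 1296/625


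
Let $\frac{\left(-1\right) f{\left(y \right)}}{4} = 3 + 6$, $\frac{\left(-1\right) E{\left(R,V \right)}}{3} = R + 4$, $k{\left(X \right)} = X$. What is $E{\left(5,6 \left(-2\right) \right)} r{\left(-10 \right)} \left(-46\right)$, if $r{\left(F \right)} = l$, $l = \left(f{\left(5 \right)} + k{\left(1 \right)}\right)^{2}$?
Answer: $1521450$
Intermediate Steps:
$E{\left(R,V \right)} = -12 - 3 R$ ($E{\left(R,V \right)} = - 3 \left(R + 4\right) = - 3 \left(4 + R\right) = -12 - 3 R$)
$f{\left(y \right)} = -36$ ($f{\left(y \right)} = - 4 \left(3 + 6\right) = \left(-4\right) 9 = -36$)
$l = 1225$ ($l = \left(-36 + 1\right)^{2} = \left(-35\right)^{2} = 1225$)
$r{\left(F \right)} = 1225$
$E{\left(5,6 \left(-2\right) \right)} r{\left(-10 \right)} \left(-46\right) = \left(-12 - 15\right) 1225 \left(-46\right) = \left(-27\right) 1225 \left(-46\right) = \left(-33075\right) \left(-46\right) = 1521450$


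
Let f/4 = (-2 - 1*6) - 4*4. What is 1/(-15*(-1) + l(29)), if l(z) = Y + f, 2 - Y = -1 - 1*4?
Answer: -1/74 ≈ -0.013514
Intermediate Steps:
Y = 7 (Y = 2 - (-1 - 1*4) = 2 - (-1 - 4) = 2 - 1*(-5) = 2 + 5 = 7)
f = -96 (f = 4*((-2 - 1*6) - 4*4) = 4*((-2 - 6) - 16) = 4*(-8 - 16) = 4*(-24) = -96)
l(z) = -89 (l(z) = 7 - 96 = -89)
1/(-15*(-1) + l(29)) = 1/(-15*(-1) - 89) = 1/(15 - 89) = 1/(-74) = -1/74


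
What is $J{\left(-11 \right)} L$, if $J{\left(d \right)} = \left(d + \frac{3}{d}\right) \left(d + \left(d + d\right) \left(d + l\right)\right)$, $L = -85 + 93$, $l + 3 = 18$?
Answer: $8928$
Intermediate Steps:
$l = 15$ ($l = -3 + 18 = 15$)
$L = 8$
$J{\left(d \right)} = \left(d + \frac{3}{d}\right) \left(d + 2 d \left(15 + d\right)\right)$ ($J{\left(d \right)} = \left(d + \frac{3}{d}\right) \left(d + \left(d + d\right) \left(d + 15\right)\right) = \left(d + \frac{3}{d}\right) \left(d + 2 d \left(15 + d\right)\right)$)
$J{\left(-11 \right)} L = \left(93 + 2 \left(-11\right)^{3} + 6 \left(-11\right) + 31 \left(-11\right)^{2}\right) 8 = \left(93 + 2 \left(-1331\right) - 66 + 31 \cdot 121\right) 8 = \left(93 - 2662 - 66 + 3751\right) 8 = 1116 \cdot 8 = 8928$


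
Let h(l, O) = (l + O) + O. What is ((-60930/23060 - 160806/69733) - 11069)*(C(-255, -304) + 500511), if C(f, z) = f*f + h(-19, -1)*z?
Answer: -509219974701907320/80402149 ≈ -6.3334e+9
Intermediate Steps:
h(l, O) = l + 2*O (h(l, O) = (O + l) + O = l + 2*O)
C(f, z) = f² - 21*z (C(f, z) = f*f + (-19 + 2*(-1))*z = f² + (-19 - 2)*z = f² - 21*z)
((-60930/23060 - 160806/69733) - 11069)*(C(-255, -304) + 500511) = ((-60930/23060 - 160806/69733) - 11069)*(((-255)² - 21*(-304)) + 500511) = ((-60930*1/23060 - 160806*1/69733) - 11069)*((65025 + 6384) + 500511) = ((-6093/2306 - 160806/69733) - 11069)*(71409 + 500511) = (-795701805/160804298 - 11069)*571920 = -1780738476367/160804298*571920 = -509219974701907320/80402149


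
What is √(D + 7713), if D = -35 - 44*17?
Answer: 3*√770 ≈ 83.247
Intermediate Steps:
D = -783 (D = -35 - 748 = -783)
√(D + 7713) = √(-783 + 7713) = √6930 = 3*√770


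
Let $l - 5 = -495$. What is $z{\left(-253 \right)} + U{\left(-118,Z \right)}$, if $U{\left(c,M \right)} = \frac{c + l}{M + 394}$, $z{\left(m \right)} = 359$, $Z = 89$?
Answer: $\frac{172789}{483} \approx 357.74$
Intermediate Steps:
$l = -490$ ($l = 5 - 495 = -490$)
$U{\left(c,M \right)} = \frac{-490 + c}{394 + M}$ ($U{\left(c,M \right)} = \frac{c - 490}{M + 394} = \frac{-490 + c}{394 + M}$)
$z{\left(-253 \right)} + U{\left(-118,Z \right)} = 359 + \frac{-490 - 118}{394 + 89} = 359 + \frac{1}{483} \left(-608\right) = 359 - \frac{608}{483} = \frac{172789}{483}$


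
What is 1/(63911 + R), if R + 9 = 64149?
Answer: 1/128051 ≈ 7.8094e-6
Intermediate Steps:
R = 64140 (R = -9 + 64149 = 64140)
1/(63911 + R) = 1/(63911 + 64140) = 1/128051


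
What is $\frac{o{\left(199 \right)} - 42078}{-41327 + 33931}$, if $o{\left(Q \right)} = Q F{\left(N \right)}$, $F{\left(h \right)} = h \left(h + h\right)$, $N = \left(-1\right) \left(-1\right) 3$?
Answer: $\frac{9624}{1849} \approx 5.205$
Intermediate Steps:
$N = 3$ ($N = 1 \cdot 3 = 3$)
$F{\left(h \right)} = 2 h^{2}$ ($F{\left(h \right)} = h 2 h = 2 h^{2}$)
$o{\left(Q \right)} = 18 Q$ ($o{\left(Q \right)} = Q 2 \cdot 3^{2} = Q 2 \cdot 9 = Q 18 = 18 Q$)
$\frac{o{\left(199 \right)} - 42078}{-41327 + 33931} = \frac{18 \cdot 199 - 42078}{-41327 + 33931} = \frac{3582 - 42078}{-7396} = \left(-38496\right) \left(- \frac{1}{7396}\right) = \frac{9624}{1849}$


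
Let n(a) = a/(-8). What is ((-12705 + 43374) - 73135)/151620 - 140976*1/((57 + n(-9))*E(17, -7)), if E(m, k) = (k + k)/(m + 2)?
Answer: 7734976849/2350110 ≈ 3291.3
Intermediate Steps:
E(m, k) = 2*k/(2 + m) (E(m, k) = (2*k)/(2 + m) = 2*k/(2 + m))
n(a) = -a/8 (n(a) = a*(-1/8) = -a/8)
((-12705 + 43374) - 73135)/151620 - 140976*1/((57 + n(-9))*E(17, -7)) = ((-12705 + 43374) - 73135)/151620 - 140976*(-19/(14*(57 - 1/8*(-9)))) = (30669 - 73135)*(1/151620) - 140976*(-19/(14*(57 + 9/8))) = -42466*1/151620 - 140976/(465*(2*(-7)*(1/19))/8) = -21233/75810 - 140976/((465/8)*(-14/19)) = -21233/75810 - 140976/(-3255/76) = -21233/75810 - 140976*(-76/3255) = -21233/75810 + 3571392/1085 = 7734976849/2350110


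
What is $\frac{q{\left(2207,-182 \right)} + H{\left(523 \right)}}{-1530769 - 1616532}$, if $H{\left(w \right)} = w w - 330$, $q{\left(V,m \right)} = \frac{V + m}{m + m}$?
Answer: $- \frac{99442411}{1145617564} \approx -0.086802$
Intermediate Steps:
$q{\left(V,m \right)} = \frac{V + m}{2 m}$
$H{\left(w \right)} = -330 + w^{2}$ ($H{\left(w \right)} = w^{2} - 330 = -330 + w^{2}$)
$\frac{q{\left(2207,-182 \right)} + H{\left(523 \right)}}{-1530769 - 1616532} = \frac{\frac{2207 - 182}{2 \left(-182\right)} - \left(330 - 523^{2}\right)}{-1530769 - 1616532} = \frac{\frac{1}{2} \left(- \frac{1}{182}\right) 2025 + \left(-330 + 273529\right)}{-3147301} = \left(- \frac{2025}{364} + 273199\right) \left(- \frac{1}{3147301}\right) = \frac{99442411}{364} \left(- \frac{1}{3147301}\right) = - \frac{99442411}{1145617564}$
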